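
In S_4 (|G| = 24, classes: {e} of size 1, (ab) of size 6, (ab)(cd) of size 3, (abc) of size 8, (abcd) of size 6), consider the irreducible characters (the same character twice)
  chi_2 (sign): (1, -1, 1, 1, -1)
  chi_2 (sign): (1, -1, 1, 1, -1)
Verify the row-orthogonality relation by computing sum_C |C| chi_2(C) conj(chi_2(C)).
Sum = 24 = |G| = 24; so <chi_2, chi_2> = 1 (norm-1 confirms irreducibility).

Argument: Compute term by term over conjugacy classes (|C| * chi_2(C) * conj(chi_2(C))):
  1*(1)*conj(1) + 6*(-1)*conj(-1) + 3*(1)*conj(1) + 8*(1)*conj(1) + 6*(-1)*conj(-1)
  = (1) + (6) + (3) + (8) + (6)
  = 24.
Dividing by |G| = 24 gives 24/24 = 1, matching the row-orthogonality relation <chi_2, chi_2> = [chi_2 = chi_2].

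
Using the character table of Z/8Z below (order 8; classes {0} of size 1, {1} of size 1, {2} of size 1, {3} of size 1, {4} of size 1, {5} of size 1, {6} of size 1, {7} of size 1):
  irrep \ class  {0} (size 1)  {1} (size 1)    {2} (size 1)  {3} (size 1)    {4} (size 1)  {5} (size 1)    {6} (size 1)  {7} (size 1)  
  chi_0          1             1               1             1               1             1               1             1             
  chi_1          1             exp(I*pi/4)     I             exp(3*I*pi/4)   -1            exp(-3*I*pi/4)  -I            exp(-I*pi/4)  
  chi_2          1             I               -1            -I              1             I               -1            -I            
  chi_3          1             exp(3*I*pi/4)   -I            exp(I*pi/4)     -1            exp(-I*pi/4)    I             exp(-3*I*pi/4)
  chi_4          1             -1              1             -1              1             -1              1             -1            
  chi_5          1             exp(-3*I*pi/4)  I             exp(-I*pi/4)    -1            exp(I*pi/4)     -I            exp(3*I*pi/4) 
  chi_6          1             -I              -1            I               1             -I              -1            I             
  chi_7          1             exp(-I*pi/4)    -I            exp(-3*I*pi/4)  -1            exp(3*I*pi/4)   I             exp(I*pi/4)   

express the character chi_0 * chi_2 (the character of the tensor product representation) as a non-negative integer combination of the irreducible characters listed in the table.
chi_0 tensor chi_2 = chi_2 (all other irreducibles have multiplicity 0).

Proof sketch: The character of a tensor product is the pointwise product (chi_0 * chi_2)(C) = chi_0(C) * chi_2(C):
  {0}: (1)*(1), {1}: (1)*(I), {2}: (1)*(-1), {3}: (1)*(-I), {4}: (1)*(1), {5}: (1)*(I), {6}: (1)*(-1), {7}: (1)*(-I)
so (chi_0 * chi_2) takes values
  {0} -> 1, {1} -> I, {2} -> -1, {3} -> -I, {4} -> 1, {5} -> I, {6} -> -1, {7} -> -I.
Now take the inner product of this character with each irreducible chi from the table, <chi_0*chi_2, chi> = (1/8) sum_C |C| (chi_0*chi_2)(C) conj(chi(C)):
  <chi_0*chi_2, chi_0> = (1/8)[1*(1)*conj(1) + 1*(I)*conj(1) + 1*(-1)*conj(1) + 1*(-I)*conj(1) + 1*(1)*conj(1) + 1*(I)*conj(1) + 1*(-1)*conj(1) + 1*(-I)*conj(1)]
      = (1/8)[(1) + (I) + (-1) + (-I) + (1) + (I) + (-1) + (-I)] = 0/8 = 0
  <chi_0*chi_2, chi_1> = (1/8)[1*(1)*conj(1) + 1*(I)*conj(exp(I*pi/4)) + 1*(-1)*conj(I) + 1*(-I)*conj(exp(3*I*pi/4)) + 1*(1)*conj(-1) + 1*(I)*conj(exp(-3*I*pi/4)) + 1*(-1)*conj(-I) + 1*(-I)*conj(exp(-I*pi/4))]
      = (1/8)[(1) + (exp(I*pi/4)) + (I) + (-exp(-I*pi/4)) + (-1) + (exp(-3*I*pi/4)) + (-I) + (-exp(3*I*pi/4))] = 0/8 = 0
  <chi_0*chi_2, chi_2> = (1/8)[1*(1)*conj(1) + 1*(I)*conj(I) + 1*(-1)*conj(-1) + 1*(-I)*conj(-I) + 1*(1)*conj(1) + 1*(I)*conj(I) + 1*(-1)*conj(-1) + 1*(-I)*conj(-I)]
      = (1/8)[(1) + (1) + (1) + (1) + (1) + (1) + (1) + (1)] = 8/8 = 1
  <chi_0*chi_2, chi_3> = (1/8)[1*(1)*conj(1) + 1*(I)*conj(exp(3*I*pi/4)) + 1*(-1)*conj(-I) + 1*(-I)*conj(exp(I*pi/4)) + 1*(1)*conj(-1) + 1*(I)*conj(exp(-I*pi/4)) + 1*(-1)*conj(I) + 1*(-I)*conj(exp(-3*I*pi/4))]
      = (1/8)[(1) + (exp(-I*pi/4)) + (-I) + (-exp(I*pi/4)) + (-1) + (exp(3*I*pi/4)) + (I) + (-exp(-3*I*pi/4))] = 0/8 = 0
  <chi_0*chi_2, chi_4> = (1/8)[1*(1)*conj(1) + 1*(I)*conj(-1) + 1*(-1)*conj(1) + 1*(-I)*conj(-1) + 1*(1)*conj(1) + 1*(I)*conj(-1) + 1*(-1)*conj(1) + 1*(-I)*conj(-1)]
      = (1/8)[(1) + (-I) + (-1) + (I) + (1) + (-I) + (-1) + (I)] = 0/8 = 0
  <chi_0*chi_2, chi_5> = (1/8)[1*(1)*conj(1) + 1*(I)*conj(exp(-3*I*pi/4)) + 1*(-1)*conj(I) + 1*(-I)*conj(exp(-I*pi/4)) + 1*(1)*conj(-1) + 1*(I)*conj(exp(I*pi/4)) + 1*(-1)*conj(-I) + 1*(-I)*conj(exp(3*I*pi/4))]
      = (1/8)[(1) + (exp(-3*I*pi/4)) + (I) + (-exp(3*I*pi/4)) + (-1) + (exp(I*pi/4)) + (-I) + (-exp(-I*pi/4))] = 0/8 = 0
  <chi_0*chi_2, chi_6> = (1/8)[1*(1)*conj(1) + 1*(I)*conj(-I) + 1*(-1)*conj(-1) + 1*(-I)*conj(I) + 1*(1)*conj(1) + 1*(I)*conj(-I) + 1*(-1)*conj(-1) + 1*(-I)*conj(I)]
      = (1/8)[(1) + (-1) + (1) + (-1) + (1) + (-1) + (1) + (-1)] = 0/8 = 0
  <chi_0*chi_2, chi_7> = (1/8)[1*(1)*conj(1) + 1*(I)*conj(exp(-I*pi/4)) + 1*(-1)*conj(-I) + 1*(-I)*conj(exp(-3*I*pi/4)) + 1*(1)*conj(-1) + 1*(I)*conj(exp(3*I*pi/4)) + 1*(-1)*conj(I) + 1*(-I)*conj(exp(I*pi/4))]
      = (1/8)[(1) + (exp(3*I*pi/4)) + (-I) + (-exp(-3*I*pi/4)) + (-1) + (exp(-I*pi/4)) + (I) + (-exp(I*pi/4))] = 0/8 = 0
(Exp terms are combined using exp(i*s)*conj(exp(i*t)) = exp(i*(s-t)), and sums of them are collapsed using the identity that for every m > 1 the m distinct m-th roots of unity sum to 0, e.g. 1 + exp(2*I*pi/3) + exp(-2*I*pi/3) = 0.)
Hence the multiplicities are chi_2: 1. Dimension check: dim(chi_0)*dim(chi_2) = 1*1 = 1 and sum (mult * dim) = 1*1 = 1.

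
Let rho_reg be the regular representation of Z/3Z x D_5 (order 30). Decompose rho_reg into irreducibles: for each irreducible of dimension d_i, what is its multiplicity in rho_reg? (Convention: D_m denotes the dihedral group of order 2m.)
Each irreducible V_i of dimension d_i appears with multiplicity d_i, i.e. rho_reg = (direct sum over all irreducibles V_i) d_i V_i. The irreducible dimensions for Z/3Z x D_5 are 1, 1, 1, 1, 1, 1, 2, 2, 2, 2, 2, 2: 6 irreducibles of dimension 1, each with multiplicity 1; 6 irreducibles of dimension 2, each with multiplicity 2. Total dimension 6*1*1 + 6*2*2 = 30 = |G|.

Why: General theorem: in the regular representation of a finite group G, each irreducible appears with multiplicity equal to its dimension. Check: dim(rho_reg) = sum d_i^2 = 1 + 1 + 1 + 1 + 1 + 1 + 4 + 4 + 4 + 4 + 4 + 4 = 30 = |G|.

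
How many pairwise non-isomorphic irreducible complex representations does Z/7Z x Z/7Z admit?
49

Solution. The number of irreducible complex representations of a finite group equals its number of conjugacy classes. Z/7Z x Z/7Z is abelian of order 49, so every element is its own conjugacy class: 49 classes, so Z/7Z x Z/7Z (order 49) has exactly 49 irreducible complex representations.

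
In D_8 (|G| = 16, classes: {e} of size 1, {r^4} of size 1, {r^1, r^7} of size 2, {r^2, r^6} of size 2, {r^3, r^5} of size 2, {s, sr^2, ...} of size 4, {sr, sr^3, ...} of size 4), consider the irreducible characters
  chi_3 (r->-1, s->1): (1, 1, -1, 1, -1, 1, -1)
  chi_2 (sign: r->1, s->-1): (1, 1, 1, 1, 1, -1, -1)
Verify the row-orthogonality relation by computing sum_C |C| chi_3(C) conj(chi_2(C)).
Sum = 0; so <chi_3, chi_2> = 0 (distinct irreducibles are orthogonal).

Compute term by term over conjugacy classes (|C| * chi_3(C) * conj(chi_2(C))):
  1*(1)*conj(1) + 1*(1)*conj(1) + 2*(-1)*conj(1) + 2*(1)*conj(1) + 2*(-1)*conj(1) + 4*(1)*conj(-1) + 4*(-1)*conj(-1)
  = (1) + (1) + (-2) + (2) + (-2) + (-4) + (4)
  = 0.
Dividing by |G| = 16 gives 0/16 = 0, matching the row-orthogonality relation <chi_3, chi_2> = [chi_3 = chi_2].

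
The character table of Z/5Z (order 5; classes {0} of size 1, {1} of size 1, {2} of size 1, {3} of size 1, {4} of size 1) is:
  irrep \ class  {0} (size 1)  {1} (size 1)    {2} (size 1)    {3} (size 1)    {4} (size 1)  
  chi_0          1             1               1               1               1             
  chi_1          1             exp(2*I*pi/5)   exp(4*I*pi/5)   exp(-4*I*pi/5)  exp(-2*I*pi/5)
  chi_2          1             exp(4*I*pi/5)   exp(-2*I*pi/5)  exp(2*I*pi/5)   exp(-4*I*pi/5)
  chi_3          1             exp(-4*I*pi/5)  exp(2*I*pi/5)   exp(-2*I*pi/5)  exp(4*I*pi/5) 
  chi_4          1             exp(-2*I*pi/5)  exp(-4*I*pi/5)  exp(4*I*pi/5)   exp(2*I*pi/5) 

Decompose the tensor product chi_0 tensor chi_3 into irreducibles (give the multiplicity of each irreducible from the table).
chi_0 tensor chi_3 = chi_3 (all other irreducibles have multiplicity 0).

Proof sketch: The character of a tensor product is the pointwise product (chi_0 * chi_3)(C) = chi_0(C) * chi_3(C):
  {0}: (1)*(1), {1}: (1)*(exp(-4*I*pi/5)), {2}: (1)*(exp(2*I*pi/5)), {3}: (1)*(exp(-2*I*pi/5)), {4}: (1)*(exp(4*I*pi/5))
so (chi_0 * chi_3) takes values
  {0} -> 1, {1} -> exp(-4*I*pi/5), {2} -> exp(2*I*pi/5), {3} -> exp(-2*I*pi/5), {4} -> exp(4*I*pi/5).
Now take the inner product of this character with each irreducible chi from the table, <chi_0*chi_3, chi> = (1/5) sum_C |C| (chi_0*chi_3)(C) conj(chi(C)):
  <chi_0*chi_3, chi_0> = (1/5)[1*(1)*conj(1) + 1*(exp(-4*I*pi/5))*conj(1) + 1*(exp(2*I*pi/5))*conj(1) + 1*(exp(-2*I*pi/5))*conj(1) + 1*(exp(4*I*pi/5))*conj(1)]
      = (1/5)[(1) + (exp(-4*I*pi/5)) + (exp(2*I*pi/5)) + (exp(-2*I*pi/5)) + (exp(4*I*pi/5))] = 0/5 = 0
  <chi_0*chi_3, chi_1> = (1/5)[1*(1)*conj(1) + 1*(exp(-4*I*pi/5))*conj(exp(2*I*pi/5)) + 1*(exp(2*I*pi/5))*conj(exp(4*I*pi/5)) + 1*(exp(-2*I*pi/5))*conj(exp(-4*I*pi/5)) + 1*(exp(4*I*pi/5))*conj(exp(-2*I*pi/5))]
      = (1/5)[(1) + (exp(4*I*pi/5)) + (exp(-2*I*pi/5)) + (exp(2*I*pi/5)) + (exp(-4*I*pi/5))] = 0/5 = 0
  <chi_0*chi_3, chi_2> = (1/5)[1*(1)*conj(1) + 1*(exp(-4*I*pi/5))*conj(exp(4*I*pi/5)) + 1*(exp(2*I*pi/5))*conj(exp(-2*I*pi/5)) + 1*(exp(-2*I*pi/5))*conj(exp(2*I*pi/5)) + 1*(exp(4*I*pi/5))*conj(exp(-4*I*pi/5))]
      = (1/5)[(1) + (exp(2*I*pi/5)) + (exp(4*I*pi/5)) + (exp(-4*I*pi/5)) + (exp(-2*I*pi/5))] = 0/5 = 0
  <chi_0*chi_3, chi_3> = (1/5)[1*(1)*conj(1) + 1*(exp(-4*I*pi/5))*conj(exp(-4*I*pi/5)) + 1*(exp(2*I*pi/5))*conj(exp(2*I*pi/5)) + 1*(exp(-2*I*pi/5))*conj(exp(-2*I*pi/5)) + 1*(exp(4*I*pi/5))*conj(exp(4*I*pi/5))]
      = (1/5)[(1) + (1) + (1) + (1) + (1)] = 5/5 = 1
  <chi_0*chi_3, chi_4> = (1/5)[1*(1)*conj(1) + 1*(exp(-4*I*pi/5))*conj(exp(-2*I*pi/5)) + 1*(exp(2*I*pi/5))*conj(exp(-4*I*pi/5)) + 1*(exp(-2*I*pi/5))*conj(exp(4*I*pi/5)) + 1*(exp(4*I*pi/5))*conj(exp(2*I*pi/5))]
      = (1/5)[(1) + (exp(-2*I*pi/5)) + (exp(-4*I*pi/5)) + (exp(4*I*pi/5)) + (exp(2*I*pi/5))] = 0/5 = 0
(Exp terms are combined using exp(i*s)*conj(exp(i*t)) = exp(i*(s-t)), and sums of them are collapsed using the identity that for every m > 1 the m distinct m-th roots of unity sum to 0, e.g. 1 + exp(2*I*pi/3) + exp(-2*I*pi/3) = 0.)
Hence the multiplicities are chi_3: 1. Dimension check: dim(chi_0)*dim(chi_3) = 1*1 = 1 and sum (mult * dim) = 1*1 = 1.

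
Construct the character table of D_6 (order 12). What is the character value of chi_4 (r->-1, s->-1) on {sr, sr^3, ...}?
Conjugacy classes: {e} of size 1, {r^3} of size 1, {r^1, r^5} of size 2, {r^2, r^4} of size 2, {s, sr^2, ...} of size 3, {sr, sr^3, ...} of size 3.
Character table:
  irrep \ class              {e} (size 1)  {r^3} (size 1)  {r^1, r^5} (size 2)  {r^2, r^4} (size 2)  {s, sr^2, ...} (size 3)  {sr, sr^3, ...} (size 3)
  chi_1 (triv)               1             1               1                    1                    1                        1                       
  chi_2 (sign: r->1, s->-1)  1             1               1                    1                    -1                       -1                      
  chi_3 (r->-1, s->1)        1             -1              -1                   1                    1                        -1                      
  chi_4 (r->-1, s->-1)       1             -1              -1                   1                    -1                       1                       
  chi_5 (2d, j=1)            2             -2              1                    -1                   0                        0                       
  chi_6 (2d, j=2)            2             2               -1                   -1                   0                        0                       

Spot check: chi_4 (r->-1, s->-1) on {sr, sr^3, ...} = 1.

Derivation: D_6 has order 2*6 = 12 with 6 conjugacy classes, hence 6 irreducibles. Sum of squared dims 1 + 1 + 1 + 1 + 4 + 4 = 12 = |G|. Linear characters come from the abelianisation; the 2-dimensional irreps have character r^k -> 2*cos(2*pi*j*k/6), reflections -> 0.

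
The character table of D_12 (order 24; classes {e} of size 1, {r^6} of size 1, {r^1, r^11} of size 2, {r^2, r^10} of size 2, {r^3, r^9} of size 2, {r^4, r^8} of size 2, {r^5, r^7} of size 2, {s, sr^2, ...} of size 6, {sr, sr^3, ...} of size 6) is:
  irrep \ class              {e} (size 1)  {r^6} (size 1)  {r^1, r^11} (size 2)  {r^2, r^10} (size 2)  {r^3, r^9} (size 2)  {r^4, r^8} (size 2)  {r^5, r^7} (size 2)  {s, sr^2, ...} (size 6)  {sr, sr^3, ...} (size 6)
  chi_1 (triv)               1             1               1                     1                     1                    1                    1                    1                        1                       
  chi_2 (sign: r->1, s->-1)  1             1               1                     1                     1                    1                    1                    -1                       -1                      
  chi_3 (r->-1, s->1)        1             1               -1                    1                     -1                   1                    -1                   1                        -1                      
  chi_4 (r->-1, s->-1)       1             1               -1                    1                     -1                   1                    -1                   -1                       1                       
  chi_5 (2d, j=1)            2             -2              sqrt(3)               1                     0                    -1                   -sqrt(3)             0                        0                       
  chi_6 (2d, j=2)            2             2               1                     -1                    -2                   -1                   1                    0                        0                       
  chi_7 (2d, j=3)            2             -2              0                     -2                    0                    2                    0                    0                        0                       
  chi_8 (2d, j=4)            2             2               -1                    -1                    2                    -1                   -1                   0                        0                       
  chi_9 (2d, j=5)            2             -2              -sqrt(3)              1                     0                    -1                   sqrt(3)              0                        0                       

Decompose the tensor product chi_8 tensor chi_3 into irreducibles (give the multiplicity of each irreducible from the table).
chi_8 tensor chi_3 = chi_6 (all other irreducibles have multiplicity 0).

Justification: The character of a tensor product is the pointwise product (chi_8 * chi_3)(C) = chi_8(C) * chi_3(C):
  {e}: (2)*(1), {r^6}: (2)*(1), {r^1, r^11}: (-1)*(-1), {r^2, r^10}: (-1)*(1), {r^3, r^9}: (2)*(-1), {r^4, r^8}: (-1)*(1), {r^5, r^7}: (-1)*(-1), {s, sr^2, ...}: (0)*(1), {sr, sr^3, ...}: (0)*(-1)
so (chi_8 * chi_3) takes values
  {e} -> 2, {r^6} -> 2, {r^1, r^11} -> 1, {r^2, r^10} -> -1, {r^3, r^9} -> -2, {r^4, r^8} -> -1, {r^5, r^7} -> 1, {s, sr^2, ...} -> 0, {sr, sr^3, ...} -> 0.
Now take the inner product of this character with each irreducible chi from the table, <chi_8*chi_3, chi> = (1/24) sum_C |C| (chi_8*chi_3)(C) conj(chi(C)):
  <chi_8*chi_3, chi_1> = (1/24)[1*(2)*conj(1) + 1*(2)*conj(1) + 2*(1)*conj(1) + 2*(-1)*conj(1) + 2*(-2)*conj(1) + 2*(-1)*conj(1) + 2*(1)*conj(1) + 6*(0)*conj(1) + 6*(0)*conj(1)]
      = (1/24)[(2) + (2) + (2) + (-2) + (-4) + (-2) + (2) + (0) + (0)] = 0/24 = 0
  <chi_8*chi_3, chi_2> = (1/24)[1*(2)*conj(1) + 1*(2)*conj(1) + 2*(1)*conj(1) + 2*(-1)*conj(1) + 2*(-2)*conj(1) + 2*(-1)*conj(1) + 2*(1)*conj(1) + 6*(0)*conj(-1) + 6*(0)*conj(-1)]
      = (1/24)[(2) + (2) + (2) + (-2) + (-4) + (-2) + (2) + (0) + (0)] = 0/24 = 0
  <chi_8*chi_3, chi_3> = (1/24)[1*(2)*conj(1) + 1*(2)*conj(1) + 2*(1)*conj(-1) + 2*(-1)*conj(1) + 2*(-2)*conj(-1) + 2*(-1)*conj(1) + 2*(1)*conj(-1) + 6*(0)*conj(1) + 6*(0)*conj(-1)]
      = (1/24)[(2) + (2) + (-2) + (-2) + (4) + (-2) + (-2) + (0) + (0)] = 0/24 = 0
  <chi_8*chi_3, chi_4> = (1/24)[1*(2)*conj(1) + 1*(2)*conj(1) + 2*(1)*conj(-1) + 2*(-1)*conj(1) + 2*(-2)*conj(-1) + 2*(-1)*conj(1) + 2*(1)*conj(-1) + 6*(0)*conj(-1) + 6*(0)*conj(1)]
      = (1/24)[(2) + (2) + (-2) + (-2) + (4) + (-2) + (-2) + (0) + (0)] = 0/24 = 0
  <chi_8*chi_3, chi_5> = (1/24)[1*(2)*conj(2) + 1*(2)*conj(-2) + 2*(1)*conj(sqrt(3)) + 2*(-1)*conj(1) + 2*(-2)*conj(0) + 2*(-1)*conj(-1) + 2*(1)*conj(-sqrt(3)) + 6*(0)*conj(0) + 6*(0)*conj(0)]
      = (1/24)[(4) + (-4) + (2*sqrt(3)) + (-2) + (0) + (2) + (-2*sqrt(3)) + (0) + (0)] = 0/24 = 0
  <chi_8*chi_3, chi_6> = (1/24)[1*(2)*conj(2) + 1*(2)*conj(2) + 2*(1)*conj(1) + 2*(-1)*conj(-1) + 2*(-2)*conj(-2) + 2*(-1)*conj(-1) + 2*(1)*conj(1) + 6*(0)*conj(0) + 6*(0)*conj(0)]
      = (1/24)[(4) + (4) + (2) + (2) + (8) + (2) + (2) + (0) + (0)] = 24/24 = 1
  <chi_8*chi_3, chi_7> = (1/24)[1*(2)*conj(2) + 1*(2)*conj(-2) + 2*(1)*conj(0) + 2*(-1)*conj(-2) + 2*(-2)*conj(0) + 2*(-1)*conj(2) + 2*(1)*conj(0) + 6*(0)*conj(0) + 6*(0)*conj(0)]
      = (1/24)[(4) + (-4) + (0) + (4) + (0) + (-4) + (0) + (0) + (0)] = 0/24 = 0
  <chi_8*chi_3, chi_8> = (1/24)[1*(2)*conj(2) + 1*(2)*conj(2) + 2*(1)*conj(-1) + 2*(-1)*conj(-1) + 2*(-2)*conj(2) + 2*(-1)*conj(-1) + 2*(1)*conj(-1) + 6*(0)*conj(0) + 6*(0)*conj(0)]
      = (1/24)[(4) + (4) + (-2) + (2) + (-8) + (2) + (-2) + (0) + (0)] = 0/24 = 0
  <chi_8*chi_3, chi_9> = (1/24)[1*(2)*conj(2) + 1*(2)*conj(-2) + 2*(1)*conj(-sqrt(3)) + 2*(-1)*conj(1) + 2*(-2)*conj(0) + 2*(-1)*conj(-1) + 2*(1)*conj(sqrt(3)) + 6*(0)*conj(0) + 6*(0)*conj(0)]
      = (1/24)[(4) + (-4) + (-2*sqrt(3)) + (-2) + (0) + (2) + (2*sqrt(3)) + (0) + (0)] = 0/24 = 0
Hence the multiplicities are chi_6: 1. Dimension check: dim(chi_8)*dim(chi_3) = 2*1 = 2 and sum (mult * dim) = 1*2 = 2.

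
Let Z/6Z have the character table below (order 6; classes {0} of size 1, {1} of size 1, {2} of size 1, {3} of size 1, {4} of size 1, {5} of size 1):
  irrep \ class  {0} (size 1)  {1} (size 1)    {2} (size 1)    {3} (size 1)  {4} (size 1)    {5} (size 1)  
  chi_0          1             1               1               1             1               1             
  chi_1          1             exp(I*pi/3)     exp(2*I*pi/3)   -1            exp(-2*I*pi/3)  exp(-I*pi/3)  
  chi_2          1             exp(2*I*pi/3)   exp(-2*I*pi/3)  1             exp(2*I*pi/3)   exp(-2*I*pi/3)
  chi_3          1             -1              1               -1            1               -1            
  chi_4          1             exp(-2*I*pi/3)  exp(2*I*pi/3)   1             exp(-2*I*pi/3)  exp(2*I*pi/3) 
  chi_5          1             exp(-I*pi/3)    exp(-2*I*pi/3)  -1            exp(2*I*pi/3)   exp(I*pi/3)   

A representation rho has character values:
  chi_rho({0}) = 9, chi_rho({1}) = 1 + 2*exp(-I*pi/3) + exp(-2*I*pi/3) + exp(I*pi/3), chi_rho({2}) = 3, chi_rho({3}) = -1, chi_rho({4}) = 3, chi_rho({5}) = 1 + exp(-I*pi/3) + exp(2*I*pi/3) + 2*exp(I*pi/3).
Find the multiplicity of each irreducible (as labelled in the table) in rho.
Multiplicities: chi_0: 3, chi_1: 1, chi_2: 0, chi_3: 2, chi_4: 1, chi_5: 2.

Why: Use <chi_rho, chi> = (1/|G|) sum_C |C| * chi_rho(C) * conj(chi(C)) with |G| = 6 for each irreducible chi in the table:
  <chi_rho, chi_0> = (1/6)[1*(9)*conj(1) + 1*(1 + 2*exp(-I*pi/3) + exp(-2*I*pi/3) + exp(I*pi/3))*conj(1) + 1*(3)*conj(1) + 1*(-1)*conj(1) + 1*(3)*conj(1) + 1*(1 + exp(-I*pi/3) + exp(2*I*pi/3) + 2*exp(I*pi/3))*conj(1)]
      = (1/6)[(9) + (1 + 2*exp(-I*pi/3) + exp(-2*I*pi/3) + exp(I*pi/3)) + (3) + (-1) + (3) + (1 + exp(-I*pi/3) + exp(2*I*pi/3) + 2*exp(I*pi/3))] = 18/6 = 3
  <chi_rho, chi_1> = (1/6)[1*(9)*conj(1) + 1*(1 + 2*exp(-I*pi/3) + exp(-2*I*pi/3) + exp(I*pi/3))*conj(exp(I*pi/3)) + 1*(3)*conj(exp(2*I*pi/3)) + 1*(-1)*conj(-1) + 1*(3)*conj(exp(-2*I*pi/3)) + 1*(1 + exp(-I*pi/3) + exp(2*I*pi/3) + 2*exp(I*pi/3))*conj(exp(-I*pi/3))]
      = (1/6)[(9) + (2*exp(-2*I*pi/3) + exp(-I*pi/3)) + (2 + 5*exp(-2*I*pi/3) + 2*exp(2*I*pi/3)) + (1) + (2 + 2*exp(-2*I*pi/3) + 5*exp(2*I*pi/3)) + (exp(I*pi/3) + 2*exp(2*I*pi/3))] = 6/6 = 1
  <chi_rho, chi_2> = (1/6)[1*(9)*conj(1) + 1*(1 + 2*exp(-I*pi/3) + exp(-2*I*pi/3) + exp(I*pi/3))*conj(exp(2*I*pi/3)) + 1*(3)*conj(exp(-2*I*pi/3)) + 1*(-1)*conj(1) + 1*(3)*conj(exp(2*I*pi/3)) + 1*(1 + exp(-I*pi/3) + exp(2*I*pi/3) + 2*exp(I*pi/3))*conj(exp(-2*I*pi/3))]
      = (1/6)[(9) + (-2 + exp(-2*I*pi/3) + exp(-I*pi/3) + exp(2*I*pi/3)) + (2 + 2*exp(-2*I*pi/3) + 5*exp(2*I*pi/3)) + (-1) + (2 + 5*exp(-2*I*pi/3) + 2*exp(2*I*pi/3)) + (-2 + exp(-2*I*pi/3) + exp(2*I*pi/3) + exp(I*pi/3))] = 0/6 = 0
  <chi_rho, chi_3> = (1/6)[1*(9)*conj(1) + 1*(1 + 2*exp(-I*pi/3) + exp(-2*I*pi/3) + exp(I*pi/3))*conj(-1) + 1*(3)*conj(1) + 1*(-1)*conj(-1) + 1*(3)*conj(1) + 1*(1 + exp(-I*pi/3) + exp(2*I*pi/3) + 2*exp(I*pi/3))*conj(-1)]
      = (1/6)[(9) + (-1 - exp(I*pi/3) - exp(-2*I*pi/3) - 2*exp(-I*pi/3)) + (3) + (1) + (3) + (-1 - 2*exp(I*pi/3) - exp(2*I*pi/3) - exp(-I*pi/3))] = 12/6 = 2
  <chi_rho, chi_4> = (1/6)[1*(9)*conj(1) + 1*(1 + 2*exp(-I*pi/3) + exp(-2*I*pi/3) + exp(I*pi/3))*conj(exp(-2*I*pi/3)) + 1*(3)*conj(exp(2*I*pi/3)) + 1*(-1)*conj(1) + 1*(3)*conj(exp(-2*I*pi/3)) + 1*(1 + exp(-I*pi/3) + exp(2*I*pi/3) + 2*exp(I*pi/3))*conj(exp(2*I*pi/3))]
      = (1/6)[(9) + (exp(2*I*pi/3) + 2*exp(I*pi/3)) + (2 + 5*exp(-2*I*pi/3) + 2*exp(2*I*pi/3)) + (-1) + (2 + 2*exp(-2*I*pi/3) + 5*exp(2*I*pi/3)) + (2*exp(-I*pi/3) + exp(-2*I*pi/3))] = 6/6 = 1
  <chi_rho, chi_5> = (1/6)[1*(9)*conj(1) + 1*(1 + 2*exp(-I*pi/3) + exp(-2*I*pi/3) + exp(I*pi/3))*conj(exp(-I*pi/3)) + 1*(3)*conj(exp(-2*I*pi/3)) + 1*(-1)*conj(-1) + 1*(3)*conj(exp(2*I*pi/3)) + 1*(1 + exp(-I*pi/3) + exp(2*I*pi/3) + 2*exp(I*pi/3))*conj(exp(I*pi/3))]
      = (1/6)[(9) + (2 + exp(-I*pi/3) + exp(2*I*pi/3) + exp(I*pi/3)) + (2 + 2*exp(-2*I*pi/3) + 5*exp(2*I*pi/3)) + (1) + (2 + 5*exp(-2*I*pi/3) + 2*exp(2*I*pi/3)) + (2 + exp(-2*I*pi/3) + exp(-I*pi/3) + exp(I*pi/3))] = 12/6 = 2
(Exp terms are combined using exp(i*s)*conj(exp(i*t)) = exp(i*(s-t)), and sums of them are collapsed using the identity that for every m > 1 the m distinct m-th roots of unity sum to 0, e.g. 1 + exp(2*I*pi/3) + exp(-2*I*pi/3) = 0.)
Dimension check: dim(rho) = sum (mult * dim) = 3*1 + 1*1 + 0*1 + 2*1 + 1*1 + 2*1 = 9 = chi_rho(e) = 9.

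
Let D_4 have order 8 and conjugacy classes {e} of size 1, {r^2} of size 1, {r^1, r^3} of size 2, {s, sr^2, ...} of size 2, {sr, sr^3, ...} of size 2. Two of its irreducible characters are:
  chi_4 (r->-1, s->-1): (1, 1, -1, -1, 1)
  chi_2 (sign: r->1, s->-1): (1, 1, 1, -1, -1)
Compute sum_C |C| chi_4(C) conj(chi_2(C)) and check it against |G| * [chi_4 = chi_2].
Sum = 0; so <chi_4, chi_2> = 0 (distinct irreducibles are orthogonal).

Explanation: Compute term by term over conjugacy classes (|C| * chi_4(C) * conj(chi_2(C))):
  1*(1)*conj(1) + 1*(1)*conj(1) + 2*(-1)*conj(1) + 2*(-1)*conj(-1) + 2*(1)*conj(-1)
  = (1) + (1) + (-2) + (2) + (-2)
  = 0.
Dividing by |G| = 8 gives 0/8 = 0, matching the row-orthogonality relation <chi_4, chi_2> = [chi_4 = chi_2].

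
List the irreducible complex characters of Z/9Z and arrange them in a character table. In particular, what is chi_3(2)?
Character table of Z/9Z (irreps indexed chi_0,...,chi_8 with chi_k(m) = zeta_9^(k*m), zeta_9 = exp(2*pi*i/9)):
  irrep \ class  {0} (size 1)  {1} (size 1)    {2} (size 1)    {3} (size 1)    {4} (size 1)    {5} (size 1)    {6} (size 1)    {7} (size 1)    {8} (size 1)  
  chi_0          1             1               1               1               1               1               1               1               1             
  chi_1          1             exp(2*I*pi/9)   exp(4*I*pi/9)   exp(2*I*pi/3)   exp(8*I*pi/9)   exp(-8*I*pi/9)  exp(-2*I*pi/3)  exp(-4*I*pi/9)  exp(-2*I*pi/9)
  chi_2          1             exp(4*I*pi/9)   exp(8*I*pi/9)   exp(-2*I*pi/3)  exp(-2*I*pi/9)  exp(2*I*pi/9)   exp(2*I*pi/3)   exp(-8*I*pi/9)  exp(-4*I*pi/9)
  chi_3          1             exp(2*I*pi/3)   exp(-2*I*pi/3)  1               exp(2*I*pi/3)   exp(-2*I*pi/3)  1               exp(2*I*pi/3)   exp(-2*I*pi/3)
  chi_4          1             exp(8*I*pi/9)   exp(-2*I*pi/9)  exp(2*I*pi/3)   exp(-4*I*pi/9)  exp(4*I*pi/9)   exp(-2*I*pi/3)  exp(2*I*pi/9)   exp(-8*I*pi/9)
  chi_5          1             exp(-8*I*pi/9)  exp(2*I*pi/9)   exp(-2*I*pi/3)  exp(4*I*pi/9)   exp(-4*I*pi/9)  exp(2*I*pi/3)   exp(-2*I*pi/9)  exp(8*I*pi/9) 
  chi_6          1             exp(-2*I*pi/3)  exp(2*I*pi/3)   1               exp(-2*I*pi/3)  exp(2*I*pi/3)   1               exp(-2*I*pi/3)  exp(2*I*pi/3) 
  chi_7          1             exp(-4*I*pi/9)  exp(-8*I*pi/9)  exp(2*I*pi/3)   exp(2*I*pi/9)   exp(-2*I*pi/9)  exp(-2*I*pi/3)  exp(8*I*pi/9)   exp(4*I*pi/9) 
  chi_8          1             exp(-2*I*pi/9)  exp(-4*I*pi/9)  exp(-2*I*pi/3)  exp(-8*I*pi/9)  exp(8*I*pi/9)   exp(2*I*pi/3)   exp(4*I*pi/9)   exp(2*I*pi/9) 

Spot check: chi_3(2) = zeta_9^(3*2) = zeta_9^6 = exp(-2*I*pi/3).

Justification: Z/9Z is abelian, so all 9 irreducible complex representations are 1-dimensional. They are given by chi_k(m) = zeta_9^(k*m) for k = 0,...,8. Row orthogonality: sum_m chi_k(m) conj(chi_l(m)) = 9 * [k = l].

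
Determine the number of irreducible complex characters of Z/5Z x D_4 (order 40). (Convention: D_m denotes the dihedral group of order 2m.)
25

Argument: The number of irreducible complex representations of a finite group equals its number of conjugacy classes. For a direct product, #classes(G x H) = #classes(G) * #classes(H). Z/5Z has 5 classes (abelian), D_4 has 5 classes, so 5 * 5 = 25, so Z/5Z x D_4 (order 40) has exactly 25 irreducible complex representations.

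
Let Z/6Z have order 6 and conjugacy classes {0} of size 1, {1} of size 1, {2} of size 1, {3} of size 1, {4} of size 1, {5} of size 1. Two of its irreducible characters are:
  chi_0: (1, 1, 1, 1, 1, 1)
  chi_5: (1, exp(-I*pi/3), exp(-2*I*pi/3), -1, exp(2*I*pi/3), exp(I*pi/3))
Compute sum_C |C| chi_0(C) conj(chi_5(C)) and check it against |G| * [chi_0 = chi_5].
Sum = 0; so <chi_0, chi_5> = 0 (distinct irreducibles are orthogonal).

Compute term by term over conjugacy classes (|C| * chi_0(C) * conj(chi_5(C))):
  1*(1)*conj(1) + 1*(1)*conj(exp(-I*pi/3)) + 1*(1)*conj(exp(-2*I*pi/3)) + 1*(1)*conj(-1) + 1*(1)*conj(exp(2*I*pi/3)) + 1*(1)*conj(exp(I*pi/3))
  = (1) + (exp(I*pi/3)) + (exp(2*I*pi/3)) + (-1) + (exp(-2*I*pi/3)) + (exp(-I*pi/3))
  = 0.
(Exp terms are combined using exp(i*s)*conj(exp(i*t)) = exp(i*(s-t)), and sums of them are collapsed using the identity that for every m > 1 the m distinct m-th roots of unity sum to 0, e.g. 1 + exp(2*I*pi/3) + exp(-2*I*pi/3) = 0.)
Dividing by |G| = 6 gives 0/6 = 0, matching the row-orthogonality relation <chi_0, chi_5> = [chi_0 = chi_5].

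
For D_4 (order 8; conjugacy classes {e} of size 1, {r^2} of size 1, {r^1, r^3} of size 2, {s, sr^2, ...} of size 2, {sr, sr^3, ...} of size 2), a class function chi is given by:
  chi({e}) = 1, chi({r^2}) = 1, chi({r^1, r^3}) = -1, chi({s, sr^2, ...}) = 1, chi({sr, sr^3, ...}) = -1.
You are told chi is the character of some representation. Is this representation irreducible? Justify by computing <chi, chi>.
Irreducible: <chi, chi> = 1.

Argument: <chi, chi> = (1/|G|) sum_C |C| * |chi(C)|^2 = (1/8)[1*|1|^2 + 1*|1|^2 + 2*|-1|^2 + 2*|1|^2 + 2*|-1|^2]
  = (1/8)[(1) + (1) + (2) + (2) + (2)] = 8/8 = 1.
A character is irreducible iff <chi, chi> = 1, so this representation is irreducible.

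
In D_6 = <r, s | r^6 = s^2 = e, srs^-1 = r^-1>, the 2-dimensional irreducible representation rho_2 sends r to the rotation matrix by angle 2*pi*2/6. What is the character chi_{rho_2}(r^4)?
chi_{rho_2}(r^4) = 2*cos(2*pi*2*4/6) = -1

Proof sketch: rho_2(r^4) is rotation by angle 2*pi*2*4/6, whose trace is 2*cos(2*pi*2*4/6) = -1.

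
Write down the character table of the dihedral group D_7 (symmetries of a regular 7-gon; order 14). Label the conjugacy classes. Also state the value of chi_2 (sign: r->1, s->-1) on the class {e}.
Conjugacy classes: {e} of size 1, {r^1, r^6} of size 2, {r^2, r^5} of size 2, {r^3, r^4} of size 2, {s, sr, ..., sr^6} of size 7.
Character table:
  irrep \ class              {e} (size 1)  {r^1, r^6} (size 2)  {r^2, r^5} (size 2)  {r^3, r^4} (size 2)  {s, sr, ..., sr^6} (size 7)
  chi_1 (triv)               1             1                    1                    1                    1                          
  chi_2 (sign: r->1, s->-1)  1             1                    1                    1                    -1                         
  chi_3 (2d, j=1)            2             2*cos(2*pi/7)        -2*cos(3*pi/7)       -2*cos(pi/7)         0                          
  chi_4 (2d, j=2)            2             -2*cos(3*pi/7)       -2*cos(pi/7)         2*cos(2*pi/7)        0                          
  chi_5 (2d, j=3)            2             -2*cos(pi/7)         2*cos(2*pi/7)        -2*cos(3*pi/7)       0                          

Spot check: chi_2 (sign: r->1, s->-1) on {e} = 1.

D_7 has order 2*7 = 14 with 5 conjugacy classes, hence 5 irreducibles. Sum of squared dims 1 + 1 + 4 + 4 + 4 = 14 = |G|. Linear characters come from the abelianisation; the 2-dimensional irreps have character r^k -> 2*cos(2*pi*j*k/7), reflections -> 0.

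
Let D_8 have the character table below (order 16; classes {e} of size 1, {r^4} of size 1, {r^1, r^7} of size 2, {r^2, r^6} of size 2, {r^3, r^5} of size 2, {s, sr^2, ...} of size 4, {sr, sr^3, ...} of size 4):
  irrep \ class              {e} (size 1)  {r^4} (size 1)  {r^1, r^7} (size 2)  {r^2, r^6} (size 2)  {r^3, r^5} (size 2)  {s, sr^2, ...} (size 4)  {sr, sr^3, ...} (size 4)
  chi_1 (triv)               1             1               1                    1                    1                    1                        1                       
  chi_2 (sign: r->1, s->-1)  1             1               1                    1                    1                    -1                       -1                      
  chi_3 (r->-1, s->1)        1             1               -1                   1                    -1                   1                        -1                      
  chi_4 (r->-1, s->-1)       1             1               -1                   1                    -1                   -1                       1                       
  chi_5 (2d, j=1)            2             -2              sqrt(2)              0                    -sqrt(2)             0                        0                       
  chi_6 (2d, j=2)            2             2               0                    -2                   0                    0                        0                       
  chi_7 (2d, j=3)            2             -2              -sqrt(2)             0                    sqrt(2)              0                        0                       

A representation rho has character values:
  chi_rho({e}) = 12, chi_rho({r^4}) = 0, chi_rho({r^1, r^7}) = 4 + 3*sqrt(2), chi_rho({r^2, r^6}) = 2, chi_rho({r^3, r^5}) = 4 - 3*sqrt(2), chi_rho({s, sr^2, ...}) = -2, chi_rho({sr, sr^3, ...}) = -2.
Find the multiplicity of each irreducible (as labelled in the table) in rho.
Multiplicities: chi_1: 1, chi_2: 3, chi_3: 0, chi_4: 0, chi_5: 3, chi_6: 1, chi_7: 0.

Why: Use <chi_rho, chi> = (1/|G|) sum_C |C| * chi_rho(C) * conj(chi(C)) with |G| = 16 for each irreducible chi in the table:
  <chi_rho, chi_1> = (1/16)[1*(12)*conj(1) + 1*(0)*conj(1) + 2*(4 + 3*sqrt(2))*conj(1) + 2*(2)*conj(1) + 2*(4 - 3*sqrt(2))*conj(1) + 4*(-2)*conj(1) + 4*(-2)*conj(1)]
      = (1/16)[(12) + (0) + (8 + 6*sqrt(2)) + (4) + (8 - 6*sqrt(2)) + (-8) + (-8)] = 16/16 = 1
  <chi_rho, chi_2> = (1/16)[1*(12)*conj(1) + 1*(0)*conj(1) + 2*(4 + 3*sqrt(2))*conj(1) + 2*(2)*conj(1) + 2*(4 - 3*sqrt(2))*conj(1) + 4*(-2)*conj(-1) + 4*(-2)*conj(-1)]
      = (1/16)[(12) + (0) + (8 + 6*sqrt(2)) + (4) + (8 - 6*sqrt(2)) + (8) + (8)] = 48/16 = 3
  <chi_rho, chi_3> = (1/16)[1*(12)*conj(1) + 1*(0)*conj(1) + 2*(4 + 3*sqrt(2))*conj(-1) + 2*(2)*conj(1) + 2*(4 - 3*sqrt(2))*conj(-1) + 4*(-2)*conj(1) + 4*(-2)*conj(-1)]
      = (1/16)[(12) + (0) + (-6*sqrt(2) - 8) + (4) + (-8 + 6*sqrt(2)) + (-8) + (8)] = 0/16 = 0
  <chi_rho, chi_4> = (1/16)[1*(12)*conj(1) + 1*(0)*conj(1) + 2*(4 + 3*sqrt(2))*conj(-1) + 2*(2)*conj(1) + 2*(4 - 3*sqrt(2))*conj(-1) + 4*(-2)*conj(-1) + 4*(-2)*conj(1)]
      = (1/16)[(12) + (0) + (-6*sqrt(2) - 8) + (4) + (-8 + 6*sqrt(2)) + (8) + (-8)] = 0/16 = 0
  <chi_rho, chi_5> = (1/16)[1*(12)*conj(2) + 1*(0)*conj(-2) + 2*(4 + 3*sqrt(2))*conj(sqrt(2)) + 2*(2)*conj(0) + 2*(4 - 3*sqrt(2))*conj(-sqrt(2)) + 4*(-2)*conj(0) + 4*(-2)*conj(0)]
      = (1/16)[(24) + (0) + (8*sqrt(2) + 12) + (0) + (12 - 8*sqrt(2)) + (0) + (0)] = 48/16 = 3
  <chi_rho, chi_6> = (1/16)[1*(12)*conj(2) + 1*(0)*conj(2) + 2*(4 + 3*sqrt(2))*conj(0) + 2*(2)*conj(-2) + 2*(4 - 3*sqrt(2))*conj(0) + 4*(-2)*conj(0) + 4*(-2)*conj(0)]
      = (1/16)[(24) + (0) + (0) + (-8) + (0) + (0) + (0)] = 16/16 = 1
  <chi_rho, chi_7> = (1/16)[1*(12)*conj(2) + 1*(0)*conj(-2) + 2*(4 + 3*sqrt(2))*conj(-sqrt(2)) + 2*(2)*conj(0) + 2*(4 - 3*sqrt(2))*conj(sqrt(2)) + 4*(-2)*conj(0) + 4*(-2)*conj(0)]
      = (1/16)[(24) + (0) + (-12 - 8*sqrt(2)) + (0) + (-12 + 8*sqrt(2)) + (0) + (0)] = 0/16 = 0
Dimension check: dim(rho) = sum (mult * dim) = 1*1 + 3*1 + 0*1 + 0*1 + 3*2 + 1*2 + 0*2 = 12 = chi_rho(e) = 12.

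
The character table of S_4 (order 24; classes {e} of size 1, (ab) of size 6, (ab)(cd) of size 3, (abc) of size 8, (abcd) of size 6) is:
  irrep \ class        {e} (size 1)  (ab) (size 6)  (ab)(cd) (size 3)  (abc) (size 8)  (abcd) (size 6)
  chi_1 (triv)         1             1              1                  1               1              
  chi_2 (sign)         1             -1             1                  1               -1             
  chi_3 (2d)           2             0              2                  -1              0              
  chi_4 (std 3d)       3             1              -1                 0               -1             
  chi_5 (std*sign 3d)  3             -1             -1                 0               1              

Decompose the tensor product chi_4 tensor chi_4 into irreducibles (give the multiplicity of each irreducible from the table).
chi_4 tensor chi_4 = chi_1 + chi_3 + chi_4 + chi_5 (all other irreducibles have multiplicity 0).

Proof sketch: The character of a tensor product is the pointwise product (chi_4 * chi_4)(C) = chi_4(C) * chi_4(C):
  {e}: (3)*(3), (ab): (1)*(1), (ab)(cd): (-1)*(-1), (abc): (0)*(0), (abcd): (-1)*(-1)
so (chi_4 * chi_4) takes values
  {e} -> 9, (ab) -> 1, (ab)(cd) -> 1, (abc) -> 0, (abcd) -> 1.
Now take the inner product of this character with each irreducible chi from the table, <chi_4*chi_4, chi> = (1/24) sum_C |C| (chi_4*chi_4)(C) conj(chi(C)):
  <chi_4*chi_4, chi_1> = (1/24)[1*(9)*conj(1) + 6*(1)*conj(1) + 3*(1)*conj(1) + 8*(0)*conj(1) + 6*(1)*conj(1)]
      = (1/24)[(9) + (6) + (3) + (0) + (6)] = 24/24 = 1
  <chi_4*chi_4, chi_2> = (1/24)[1*(9)*conj(1) + 6*(1)*conj(-1) + 3*(1)*conj(1) + 8*(0)*conj(1) + 6*(1)*conj(-1)]
      = (1/24)[(9) + (-6) + (3) + (0) + (-6)] = 0/24 = 0
  <chi_4*chi_4, chi_3> = (1/24)[1*(9)*conj(2) + 6*(1)*conj(0) + 3*(1)*conj(2) + 8*(0)*conj(-1) + 6*(1)*conj(0)]
      = (1/24)[(18) + (0) + (6) + (0) + (0)] = 24/24 = 1
  <chi_4*chi_4, chi_4> = (1/24)[1*(9)*conj(3) + 6*(1)*conj(1) + 3*(1)*conj(-1) + 8*(0)*conj(0) + 6*(1)*conj(-1)]
      = (1/24)[(27) + (6) + (-3) + (0) + (-6)] = 24/24 = 1
  <chi_4*chi_4, chi_5> = (1/24)[1*(9)*conj(3) + 6*(1)*conj(-1) + 3*(1)*conj(-1) + 8*(0)*conj(0) + 6*(1)*conj(1)]
      = (1/24)[(27) + (-6) + (-3) + (0) + (6)] = 24/24 = 1
Hence the multiplicities are chi_1: 1, chi_3: 1, chi_4: 1, chi_5: 1. Dimension check: dim(chi_4)*dim(chi_4) = 3*3 = 9 and sum (mult * dim) = 1*1 + 1*2 + 1*3 + 1*3 = 9.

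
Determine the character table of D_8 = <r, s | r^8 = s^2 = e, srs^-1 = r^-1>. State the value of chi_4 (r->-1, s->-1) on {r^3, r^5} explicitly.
Conjugacy classes: {e} of size 1, {r^4} of size 1, {r^1, r^7} of size 2, {r^2, r^6} of size 2, {r^3, r^5} of size 2, {s, sr^2, ...} of size 4, {sr, sr^3, ...} of size 4.
Character table:
  irrep \ class              {e} (size 1)  {r^4} (size 1)  {r^1, r^7} (size 2)  {r^2, r^6} (size 2)  {r^3, r^5} (size 2)  {s, sr^2, ...} (size 4)  {sr, sr^3, ...} (size 4)
  chi_1 (triv)               1             1               1                    1                    1                    1                        1                       
  chi_2 (sign: r->1, s->-1)  1             1               1                    1                    1                    -1                       -1                      
  chi_3 (r->-1, s->1)        1             1               -1                   1                    -1                   1                        -1                      
  chi_4 (r->-1, s->-1)       1             1               -1                   1                    -1                   -1                       1                       
  chi_5 (2d, j=1)            2             -2              sqrt(2)              0                    -sqrt(2)             0                        0                       
  chi_6 (2d, j=2)            2             2               0                    -2                   0                    0                        0                       
  chi_7 (2d, j=3)            2             -2              -sqrt(2)             0                    sqrt(2)              0                        0                       

Spot check: chi_4 (r->-1, s->-1) on {r^3, r^5} = -1.

Why: D_8 has order 2*8 = 16 with 7 conjugacy classes, hence 7 irreducibles. Sum of squared dims 1 + 1 + 1 + 1 + 4 + 4 + 4 = 16 = |G|. Linear characters come from the abelianisation; the 2-dimensional irreps have character r^k -> 2*cos(2*pi*j*k/8), reflections -> 0.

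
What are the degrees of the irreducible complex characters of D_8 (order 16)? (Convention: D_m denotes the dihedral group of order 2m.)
Dimensions: 1, 1, 1, 1, 2, 2, 2

Explanation: There are 7 irreducibles (= number of conjugacy classes). Their dimensions d_i satisfy sum d_i^2 = |G| = 16: 1 + 1 + 1 + 1 + 4 + 4 + 4 = 16.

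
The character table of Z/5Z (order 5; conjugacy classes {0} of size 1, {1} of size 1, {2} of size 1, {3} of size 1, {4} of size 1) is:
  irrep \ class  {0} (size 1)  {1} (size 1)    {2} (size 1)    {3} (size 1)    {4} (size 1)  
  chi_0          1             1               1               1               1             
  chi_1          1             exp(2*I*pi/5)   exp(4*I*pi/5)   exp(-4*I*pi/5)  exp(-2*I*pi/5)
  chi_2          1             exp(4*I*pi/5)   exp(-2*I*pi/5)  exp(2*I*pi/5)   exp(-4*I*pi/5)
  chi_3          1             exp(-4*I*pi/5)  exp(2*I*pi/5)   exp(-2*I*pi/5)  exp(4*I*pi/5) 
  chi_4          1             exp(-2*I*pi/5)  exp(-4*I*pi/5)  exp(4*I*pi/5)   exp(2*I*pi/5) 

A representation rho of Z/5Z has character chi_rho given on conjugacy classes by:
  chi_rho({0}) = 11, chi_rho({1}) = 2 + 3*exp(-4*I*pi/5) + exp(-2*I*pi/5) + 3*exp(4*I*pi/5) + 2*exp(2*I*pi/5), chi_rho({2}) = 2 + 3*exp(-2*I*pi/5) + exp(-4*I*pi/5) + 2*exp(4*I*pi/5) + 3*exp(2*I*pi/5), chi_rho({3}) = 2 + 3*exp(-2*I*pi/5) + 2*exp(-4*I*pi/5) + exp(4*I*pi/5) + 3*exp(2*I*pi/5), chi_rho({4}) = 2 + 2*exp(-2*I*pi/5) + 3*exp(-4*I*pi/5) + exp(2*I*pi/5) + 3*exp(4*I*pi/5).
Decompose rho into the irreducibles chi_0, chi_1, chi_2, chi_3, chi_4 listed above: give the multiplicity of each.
Multiplicities: chi_0: 2, chi_1: 2, chi_2: 3, chi_3: 3, chi_4: 1.

Reasoning: Use <chi_rho, chi> = (1/|G|) sum_C |C| * chi_rho(C) * conj(chi(C)) with |G| = 5 for each irreducible chi in the table:
  <chi_rho, chi_0> = (1/5)[1*(11)*conj(1) + 1*(2 + 3*exp(-4*I*pi/5) + exp(-2*I*pi/5) + 3*exp(4*I*pi/5) + 2*exp(2*I*pi/5))*conj(1) + 1*(2 + 3*exp(-2*I*pi/5) + exp(-4*I*pi/5) + 2*exp(4*I*pi/5) + 3*exp(2*I*pi/5))*conj(1) + 1*(2 + 3*exp(-2*I*pi/5) + 2*exp(-4*I*pi/5) + exp(4*I*pi/5) + 3*exp(2*I*pi/5))*conj(1) + 1*(2 + 2*exp(-2*I*pi/5) + 3*exp(-4*I*pi/5) + exp(2*I*pi/5) + 3*exp(4*I*pi/5))*conj(1)]
      = (1/5)[(11) + (2 + 3*exp(-4*I*pi/5) + exp(-2*I*pi/5) + 3*exp(4*I*pi/5) + 2*exp(2*I*pi/5)) + (2 + 3*exp(-2*I*pi/5) + exp(-4*I*pi/5) + 2*exp(4*I*pi/5) + 3*exp(2*I*pi/5)) + (2 + 3*exp(-2*I*pi/5) + 2*exp(-4*I*pi/5) + exp(4*I*pi/5) + 3*exp(2*I*pi/5)) + (2 + 2*exp(-2*I*pi/5) + 3*exp(-4*I*pi/5) + exp(2*I*pi/5) + 3*exp(4*I*pi/5))] = 10/5 = 2
  <chi_rho, chi_1> = (1/5)[1*(11)*conj(1) + 1*(2 + 3*exp(-4*I*pi/5) + exp(-2*I*pi/5) + 3*exp(4*I*pi/5) + 2*exp(2*I*pi/5))*conj(exp(2*I*pi/5)) + 1*(2 + 3*exp(-2*I*pi/5) + exp(-4*I*pi/5) + 2*exp(4*I*pi/5) + 3*exp(2*I*pi/5))*conj(exp(4*I*pi/5)) + 1*(2 + 3*exp(-2*I*pi/5) + 2*exp(-4*I*pi/5) + exp(4*I*pi/5) + 3*exp(2*I*pi/5))*conj(exp(-4*I*pi/5)) + 1*(2 + 2*exp(-2*I*pi/5) + 3*exp(-4*I*pi/5) + exp(2*I*pi/5) + 3*exp(4*I*pi/5))*conj(exp(-2*I*pi/5))]
      = (1/5)[(11) + (2 + 2*exp(-2*I*pi/5) + exp(-4*I*pi/5) + 3*exp(4*I*pi/5) + 3*exp(2*I*pi/5)) + (2 + 3*exp(-2*I*pi/5) + 2*exp(-4*I*pi/5) + exp(2*I*pi/5) + 3*exp(4*I*pi/5)) + (2 + 3*exp(-4*I*pi/5) + exp(-2*I*pi/5) + 2*exp(4*I*pi/5) + 3*exp(2*I*pi/5)) + (2 + 3*exp(-2*I*pi/5) + 3*exp(-4*I*pi/5) + exp(4*I*pi/5) + 2*exp(2*I*pi/5))] = 10/5 = 2
  <chi_rho, chi_2> = (1/5)[1*(11)*conj(1) + 1*(2 + 3*exp(-4*I*pi/5) + exp(-2*I*pi/5) + 3*exp(4*I*pi/5) + 2*exp(2*I*pi/5))*conj(exp(4*I*pi/5)) + 1*(2 + 3*exp(-2*I*pi/5) + exp(-4*I*pi/5) + 2*exp(4*I*pi/5) + 3*exp(2*I*pi/5))*conj(exp(-2*I*pi/5)) + 1*(2 + 3*exp(-2*I*pi/5) + 2*exp(-4*I*pi/5) + exp(4*I*pi/5) + 3*exp(2*I*pi/5))*conj(exp(2*I*pi/5)) + 1*(2 + 2*exp(-2*I*pi/5) + 3*exp(-4*I*pi/5) + exp(2*I*pi/5) + 3*exp(4*I*pi/5))*conj(exp(-4*I*pi/5))]
      = (1/5)[(11) + (3 + 2*exp(-2*I*pi/5) + 2*exp(-4*I*pi/5) + exp(4*I*pi/5) + 3*exp(2*I*pi/5)) + (3 + 2*exp(-4*I*pi/5) + exp(-2*I*pi/5) + 3*exp(4*I*pi/5) + 2*exp(2*I*pi/5)) + (3 + 2*exp(-2*I*pi/5) + 3*exp(-4*I*pi/5) + exp(2*I*pi/5) + 2*exp(4*I*pi/5)) + (3 + 3*exp(-2*I*pi/5) + exp(-4*I*pi/5) + 2*exp(4*I*pi/5) + 2*exp(2*I*pi/5))] = 15/5 = 3
  <chi_rho, chi_3> = (1/5)[1*(11)*conj(1) + 1*(2 + 3*exp(-4*I*pi/5) + exp(-2*I*pi/5) + 3*exp(4*I*pi/5) + 2*exp(2*I*pi/5))*conj(exp(-4*I*pi/5)) + 1*(2 + 3*exp(-2*I*pi/5) + exp(-4*I*pi/5) + 2*exp(4*I*pi/5) + 3*exp(2*I*pi/5))*conj(exp(2*I*pi/5)) + 1*(2 + 3*exp(-2*I*pi/5) + 2*exp(-4*I*pi/5) + exp(4*I*pi/5) + 3*exp(2*I*pi/5))*conj(exp(-2*I*pi/5)) + 1*(2 + 2*exp(-2*I*pi/5) + 3*exp(-4*I*pi/5) + exp(2*I*pi/5) + 3*exp(4*I*pi/5))*conj(exp(4*I*pi/5))]
      = (1/5)[(11) + (3 + 3*exp(-2*I*pi/5) + 2*exp(-4*I*pi/5) + exp(2*I*pi/5) + 2*exp(4*I*pi/5)) + (3 + 2*exp(-2*I*pi/5) + 3*exp(-4*I*pi/5) + exp(4*I*pi/5) + 2*exp(2*I*pi/5)) + (3 + 2*exp(-2*I*pi/5) + exp(-4*I*pi/5) + 3*exp(4*I*pi/5) + 2*exp(2*I*pi/5)) + (3 + 2*exp(-4*I*pi/5) + exp(-2*I*pi/5) + 2*exp(4*I*pi/5) + 3*exp(2*I*pi/5))] = 15/5 = 3
  <chi_rho, chi_4> = (1/5)[1*(11)*conj(1) + 1*(2 + 3*exp(-4*I*pi/5) + exp(-2*I*pi/5) + 3*exp(4*I*pi/5) + 2*exp(2*I*pi/5))*conj(exp(-2*I*pi/5)) + 1*(2 + 3*exp(-2*I*pi/5) + exp(-4*I*pi/5) + 2*exp(4*I*pi/5) + 3*exp(2*I*pi/5))*conj(exp(-4*I*pi/5)) + 1*(2 + 3*exp(-2*I*pi/5) + 2*exp(-4*I*pi/5) + exp(4*I*pi/5) + 3*exp(2*I*pi/5))*conj(exp(4*I*pi/5)) + 1*(2 + 2*exp(-2*I*pi/5) + 3*exp(-4*I*pi/5) + exp(2*I*pi/5) + 3*exp(4*I*pi/5))*conj(exp(2*I*pi/5))]
      = (1/5)[(11) + (1 + 3*exp(-2*I*pi/5) + 3*exp(-4*I*pi/5) + 2*exp(4*I*pi/5) + 2*exp(2*I*pi/5)) + (1 + 2*exp(-2*I*pi/5) + 3*exp(-4*I*pi/5) + 2*exp(4*I*pi/5) + 3*exp(2*I*pi/5)) + (1 + 3*exp(-2*I*pi/5) + 2*exp(-4*I*pi/5) + 3*exp(4*I*pi/5) + 2*exp(2*I*pi/5)) + (1 + 2*exp(-2*I*pi/5) + 2*exp(-4*I*pi/5) + 3*exp(4*I*pi/5) + 3*exp(2*I*pi/5))] = 5/5 = 1
(Exp terms are combined using exp(i*s)*conj(exp(i*t)) = exp(i*(s-t)), and sums of them are collapsed using the identity that for every m > 1 the m distinct m-th roots of unity sum to 0, e.g. 1 + exp(2*I*pi/3) + exp(-2*I*pi/3) = 0.)
Dimension check: dim(rho) = sum (mult * dim) = 2*1 + 2*1 + 3*1 + 3*1 + 1*1 = 11 = chi_rho(e) = 11.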